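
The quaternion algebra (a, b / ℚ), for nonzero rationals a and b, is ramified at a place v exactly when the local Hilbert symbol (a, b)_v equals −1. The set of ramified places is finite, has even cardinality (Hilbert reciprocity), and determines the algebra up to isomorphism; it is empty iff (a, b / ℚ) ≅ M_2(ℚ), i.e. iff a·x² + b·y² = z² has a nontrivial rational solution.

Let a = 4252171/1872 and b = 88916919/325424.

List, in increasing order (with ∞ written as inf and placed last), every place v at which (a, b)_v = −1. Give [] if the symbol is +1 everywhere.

[11, 23]

(a, b) ≡ (23023, 69069) mod (ℚ^×)²; places V = {2, 3, 7, 11, 13, 17, 23, 43, ∞}.
(a,b)_7: α=5, u≡5; β=3, v≡2 (mod 7); (5|7)=-1, (2|7)=+1; sign (−1)^1·-1^3·+1^5 = +1.
(a,b)_43: α=0, u≡20; β=-2, v≡25 (mod 43); (20|43)=-1, (25|43)=+1; sign (−1)^0·-1^-2·+1^0 = +1.
(a,b)_3: α=-2, u≡1; β=1, v≡1 (mod 3); (1|3)=+1, (1|3)=+1; sign (−1)^0·+1^1·+1^-2 = +1.
(a,b)_2: α=-4, β=-4; u≡7, v≡5 (mod 8); ε(u)ε(v)=1·0, αω(v)=-4·1, βω(u)=-4·0; sum ≡ 0  ⇒  +1.
(a,b)_13: α=-1, u≡1; β=1, v≡1 (mod 13); (1|13)=+1, (1|13)=+1; sign (−1)^0·+1^1·+1^-1 = +1.
(a,b)_17: α=0, u≡6; β=2, v≡9 (mod 17); (6|17)=-1, (9|17)=+1; sign (−1)^0·-1^2·+1^0 = +1.
(a,b)_11: α=1, u≡5; β=-1, v≡5 (mod 11); (5|11)=+1, (5|11)=+1; sign (−1)^1·+1^-1·+1^1 = -1.
(a,b)_23: α=1, u≡8; β=1, v≡16 (mod 23); (8|23)=+1, (16|23)=+1; sign (−1)^1·+1^1·+1^1 = -1.
(a,b)_∞: sgn(23023)=+, sgn(69069)=+, so +1.
|Ram(23023, 69069)| = 2, even; anisotropic at {11, 23}.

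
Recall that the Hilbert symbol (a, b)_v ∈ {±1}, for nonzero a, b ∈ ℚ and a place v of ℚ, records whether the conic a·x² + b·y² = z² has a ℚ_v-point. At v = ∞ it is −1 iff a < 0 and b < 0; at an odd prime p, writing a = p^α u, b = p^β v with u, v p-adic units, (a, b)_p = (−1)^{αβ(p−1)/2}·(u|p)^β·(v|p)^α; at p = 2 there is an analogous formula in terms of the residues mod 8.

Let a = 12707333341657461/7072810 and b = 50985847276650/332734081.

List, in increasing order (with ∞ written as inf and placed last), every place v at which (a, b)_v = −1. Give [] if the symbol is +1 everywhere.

[2, 3]

(a, b) ≡ (690, 26) mod (ℚ^×)²; places V = {2, 3, 5, 11, 13, 17, 23, 29, 37, 41, ∞}.
(a,b)_23: α=3, u≡10; β=2, v≡12 (mod 23); (10|23)=-1, (12|23)=+1; sign (−1)^0·-1^2·+1^3 = +1.
(a,b)_∞: sgn(690)=+, sgn(26)=+, so +1.
(a,b)_17: α=0, u≡3; β=-2, v≡16 (mod 17); (3|17)=-1, (16|17)=+1; sign (−1)^0·-1^-2·+1^0 = +1.
(a,b)_2: α=-1, β=1; u≡1, v≡5 (mod 8); ε(u)ε(v)=0·0, αω(v)=-1·1, βω(u)=1·0; sum ≡ 1  ⇒  -1.
(a,b)_13: α=2, u≡1; β=1, v≡6 (mod 13); (1|13)=+1, (6|13)=-1; sign (−1)^0·+1^1·-1^2 = +1.
(a,b)_3: α=7, u≡2; β=6, v≡2 (mod 3); (2|3)=-1, (2|3)=-1; sign (−1)^0·-1^6·-1^7 = -1.
(a,b)_37: α=0, u≡32; β=-2, v≡1 (mod 37); (32|37)=-1, (1|37)=+1; sign (−1)^0·-1^-2·+1^0 = +1.
(a,b)_41: α=4, u≡7; β=2, v≡27 (mod 41); (7|41)=-1, (27|41)=-1; sign (−1)^0·-1^2·-1^4 = +1.
(a,b)_5: α=-1, u≡3; β=2, v≡1 (mod 5); (3|5)=-1, (1|5)=+1; sign (−1)^0·-1^2·+1^-1 = +1.
(a,b)_11: α=0, u≡7; β=2, v≡3 (mod 11); (7|11)=-1, (3|11)=+1; sign (−1)^0·-1^2·+1^0 = +1.
(a,b)_29: α=-4, u≡20; β=-2, v≡19 (mod 29); (20|29)=+1, (19|29)=-1; sign (−1)^0·+1^-2·-1^-4 = +1.
|Ram(690, 26)| = 2, even; anisotropic at {2, 3}.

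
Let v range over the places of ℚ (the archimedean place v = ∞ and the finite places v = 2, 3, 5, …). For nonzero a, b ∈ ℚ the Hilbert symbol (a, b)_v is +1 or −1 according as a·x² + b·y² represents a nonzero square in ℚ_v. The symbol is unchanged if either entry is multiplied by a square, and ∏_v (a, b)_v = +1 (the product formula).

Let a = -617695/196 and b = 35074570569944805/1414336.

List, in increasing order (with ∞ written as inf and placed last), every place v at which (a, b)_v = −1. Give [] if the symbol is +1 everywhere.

Mod squares: a ≡ -3655, b ≡ 1402792655. Check v ∈ {∞, 2, 3, 5, 7, 11, 13, 17, 19, 23, 37, 41, 43}.
v=23: a=23^0·(≡9), b=23^3·(≡14) mod 23; (9|23)=+1, (14|23)=-1; (−1)^{0·3·11}·(+1)^3·(-1)^0 = +1.
v=37: a=37^0·(≡22), b=37^1·(≡27) mod 37; (22|37)=-1, (27|37)=+1; (−1)^{0·1·18}·(-1)^1·(+1)^0 = -1.
v=43: a=43^1·(≡16), b=43^1·(≡16) mod 43; (16|43)=+1, (16|43)=+1; (−1)^{1·1·21}·(+1)^1·(+1)^1 = -1.
v=11: a=11^0·(≡6), b=11^-1·(≡8) mod 11; (6|11)=-1, (8|11)=-1; (−1)^{0·-1·5}·(-1)^-1·(-1)^0 = -1.
v=2: v_2(a)=-2, v_2(b)=-6; units ≡ 1, 7 (mod 8); ε·ε+αω+βω = 0·1+-2·0+-6·0 ≡ 0  ⇒  (a,b)_2 = +1.
v=3: a=3^0·(≡2), b=3^10·(≡2) mod 3; (2|3)=-1, (2|3)=-1; (−1)^{0·10·1}·(-1)^10·(-1)^0 = +1.
v=13: a=13^2·(≡11), b=13^0·(≡3) mod 13; (11|13)=-1, (3|13)=+1; (−1)^{2·0·6}·(-1)^0·(+1)^2 = +1.
v=41: a=41^0·(≡17), b=41^-1·(≡37) mod 41; (17|41)=-1, (37|41)=+1; (−1)^{0·-1·20}·(-1)^-1·(+1)^0 = -1.
v=7: a=7^-2·(≡5), b=7^-2·(≡6) mod 7; (5|7)=-1, (6|7)=-1; (−1)^{-2·-2·3}·(-1)^-2·(-1)^-2 = +1.
v=5: a=5^1·(≡1), b=5^1·(≡1) mod 5; (1|5)=+1, (1|5)=+1; (−1)^{1·1·2}·(+1)^1·(+1)^1 = +1.
v=∞: -3655 < 0 and 1402792655 > 0  ⇒  (a,b)_∞ = +1.
v=17: a=17^1·(≡5), b=17^1·(≡6) mod 17; (5|17)=-1, (6|17)=-1; (−1)^{1·1·8}·(-1)^1·(-1)^1 = +1.
v=19: a=19^0·(≡15), b=19^2·(≡1) mod 19; (15|19)=-1, (1|19)=+1; (−1)^{0·2·9}·(-1)^2·(+1)^0 = +1.
(-3655, 1402792655 / ℚ) ramifies at {11, 37, 41, 43}: a division algebra.

[11, 37, 41, 43]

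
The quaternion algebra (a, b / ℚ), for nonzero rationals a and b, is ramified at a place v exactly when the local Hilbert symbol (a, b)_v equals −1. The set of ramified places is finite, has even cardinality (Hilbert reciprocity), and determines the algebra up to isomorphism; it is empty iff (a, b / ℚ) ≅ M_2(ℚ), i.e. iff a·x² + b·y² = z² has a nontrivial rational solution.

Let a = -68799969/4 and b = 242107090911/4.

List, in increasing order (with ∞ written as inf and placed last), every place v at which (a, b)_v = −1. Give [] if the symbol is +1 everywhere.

[2, 7]

(a, b) ≡ (-156009, 399) mod (ℚ^×)²; places V = {2, 3, 7, 17, 19, 23, ∞}.
(a,b)_17: α=1, u≡12; β=2, v≡15 (mod 17); (12|17)=-1, (15|17)=+1; sign (−1)^0·-1^2·+1^1 = +1.
(a,b)_7: α=3, u≡4; β=3, v≡1 (mod 7); (4|7)=+1, (1|7)=+1; sign (−1)^1·+1^3·+1^3 = -1.
(a,b)_19: α=1, u≡16; β=1, v≡12 (mod 19); (16|19)=+1, (12|19)=-1; sign (−1)^1·+1^1·-1^1 = +1.
(a,b)_3: α=3, u≡2; β=5, v≡1 (mod 3); (2|3)=-1, (1|3)=+1; sign (−1)^1·-1^5·+1^3 = +1.
(a,b)_∞: sgn(-156009)=−, sgn(399)=+, so +1.
(a,b)_2: α=-2, β=-2; u≡7, v≡7 (mod 8); ε(u)ε(v)=1·1, αω(v)=-2·0, βω(u)=-2·0; sum ≡ 1  ⇒  -1.
(a,b)_23: α=1, u≡2; β=2, v≡16 (mod 23); (2|23)=+1, (16|23)=+1; sign (−1)^0·+1^2·+1^1 = +1.
|Ram(-156009, 399)| = 2, even; anisotropic at {2, 7}.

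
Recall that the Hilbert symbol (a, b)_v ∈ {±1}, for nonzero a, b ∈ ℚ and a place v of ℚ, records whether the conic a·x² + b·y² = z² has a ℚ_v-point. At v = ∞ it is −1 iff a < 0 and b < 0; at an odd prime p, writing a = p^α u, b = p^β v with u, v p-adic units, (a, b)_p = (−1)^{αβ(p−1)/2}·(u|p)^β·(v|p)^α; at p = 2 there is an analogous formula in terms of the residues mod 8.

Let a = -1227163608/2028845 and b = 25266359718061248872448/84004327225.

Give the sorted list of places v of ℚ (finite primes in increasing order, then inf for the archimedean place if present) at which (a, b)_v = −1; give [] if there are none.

(a, b) ≡ (-17390, 14993) mod (ℚ^×)²; places V = {2, 3, 5, 7, 11, 13, 29, 37, 47, ∞}.
(a,b)_3: α=6, u≡1; β=12, v≡2 (mod 3); (1|3)=+1, (2|3)=-1; sign (−1)^0·+1^12·-1^6 = +1.
(a,b)_∞: sgn(-17390)=−, sgn(14993)=+, so +1.
(a,b)_13: α=-2, u≡3; β=-4, v≡12 (mod 13); (3|13)=+1, (12|13)=+1; sign (−1)^0·+1^-4·+1^-2 = +1.
(a,b)_7: α=-4, u≡3; β=-6, v≡5 (mod 7); (3|7)=-1, (5|7)=-1; sign (−1)^0·-1^-6·-1^-4 = +1.
(a,b)_2: α=3, β=20; u≡1, v≡1 (mod 8); ε(u)ε(v)=0·0, αω(v)=3·0, βω(u)=20·0; sum ≡ 0  ⇒  +1.
(a,b)_5: α=-1, u≡3; β=-2, v≡2 (mod 5); (3|5)=-1, (2|5)=-1; sign (−1)^0·-1^-2·-1^-1 = -1.
(a,b)_29: α=0, u≡3; β=1, v≡7 (mod 29); (3|29)=-1, (7|29)=+1; sign (−1)^0·-1^1·+1^0 = -1.
(a,b)_37: α=1, u≡9; β=2, v≡24 (mod 37); (9|37)=+1, (24|37)=-1; sign (−1)^0·+1^2·-1^1 = -1.
(a,b)_47: α=1, u≡12; β=3, v≡24 (mod 47); (12|47)=+1, (24|47)=+1; sign (−1)^1·+1^3·+1^1 = -1.
(a,b)_11: α=2, u≡4; β=1, v≡7 (mod 11); (4|11)=+1, (7|11)=-1; sign (−1)^0·+1^1·-1^2 = +1.
Ram(-17390, 14993) = {5, 29, 37, 47}; no ℚ_5-point on the conic.

[5, 29, 37, 47]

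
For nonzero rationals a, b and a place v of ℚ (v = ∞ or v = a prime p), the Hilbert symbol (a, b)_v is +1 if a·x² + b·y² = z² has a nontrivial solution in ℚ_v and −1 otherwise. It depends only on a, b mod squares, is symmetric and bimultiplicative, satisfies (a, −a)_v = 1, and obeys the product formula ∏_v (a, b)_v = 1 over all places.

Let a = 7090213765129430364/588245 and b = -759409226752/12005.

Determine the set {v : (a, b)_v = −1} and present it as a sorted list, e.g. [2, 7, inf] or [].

Mod squares: a ≡ 195, b ≡ -185. Check v ∈ {∞, 2, 3, 5, 7, 11, 13, 37}.
v=5: a=5^-1·(≡1), b=5^-1·(≡3) mod 5; (1|5)=+1, (3|5)=-1; (−1)^{-1·-1·2}·(+1)^-1·(-1)^-1 = -1.
v=3: a=3^5·(≡2), b=3^0·(≡1) mod 3; (2|3)=-1, (1|3)=+1; (−1)^{5·0·1}·(-1)^0·(+1)^5 = +1.
v=∞: 195 > 0 and -185 < 0  ⇒  (a,b)_∞ = +1.
v=13: a=13^3·(≡6), b=13^0·(≡1) mod 13; (6|13)=-1, (1|13)=+1; (−1)^{3·0·6}·(-1)^0·(+1)^3 = +1.
v=7: a=7^-6·(≡6), b=7^-4·(≡4) mod 7; (6|7)=-1, (4|7)=+1; (−1)^{-6·-4·3}·(-1)^-4·(+1)^-6 = +1.
v=2: v_2(a)=2, v_2(b)=10; units ≡ 3, 7 (mod 8); ε·ε+αω+βω = 1·1+2·0+10·1 ≡ 1  ⇒  (a,b)_2 = -1.
v=37: a=37^4·(≡21), b=37^3·(≡14) mod 37; (21|37)=+1, (14|37)=-1; (−1)^{4·3·18}·(+1)^3·(-1)^4 = +1.
v=11: a=11^6·(≡7), b=11^4·(≡6) mod 11; (7|11)=-1, (6|11)=-1; (−1)^{6·4·5}·(-1)^4·(-1)^6 = +1.
(195, -185 / ℚ) ramifies at {2, 5}: a division algebra.

[2, 5]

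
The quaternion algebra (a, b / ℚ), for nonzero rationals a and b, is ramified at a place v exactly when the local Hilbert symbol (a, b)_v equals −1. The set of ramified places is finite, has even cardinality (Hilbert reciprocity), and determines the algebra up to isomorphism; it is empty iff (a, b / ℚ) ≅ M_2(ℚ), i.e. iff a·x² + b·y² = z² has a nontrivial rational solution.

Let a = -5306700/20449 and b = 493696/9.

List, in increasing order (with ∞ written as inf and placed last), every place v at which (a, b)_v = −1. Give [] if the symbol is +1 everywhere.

(a, b) ≡ (-3, 7714) mod (ℚ^×)²; places V = {2, 3, 5, 7, 11, 13, 19, 29, ∞}.
(a,b)_5: α=2, u≡3; β=0, v≡4 (mod 5); (3|5)=-1, (4|5)=+1; sign (−1)^0·-1^0·+1^2 = +1.
(a,b)_13: α=-2, u≡1; β=0, v≡11 (mod 13); (1|13)=+1, (11|13)=-1; sign (−1)^0·+1^0·-1^-2 = +1.
(a,b)_19: α=2, u≡5; β=1, v≡16 (mod 19); (5|19)=+1, (16|19)=+1; sign (−1)^0·+1^1·+1^2 = +1.
(a,b)_3: α=1, u≡2; β=-2, v≡1 (mod 3); (2|3)=-1, (1|3)=+1; sign (−1)^0·-1^-2·+1^1 = +1.
(a,b)_7: α=2, u≡2; β=1, v≡5 (mod 7); (2|7)=+1, (5|7)=-1; sign (−1)^0·+1^1·-1^2 = +1.
(a,b)_11: α=-2, u≡2; β=0, v≡3 (mod 11); (2|11)=-1, (3|11)=+1; sign (−1)^0·-1^0·+1^-2 = +1.
(a,b)_∞: sgn(-3)=−, sgn(7714)=+, so +1.
(a,b)_2: α=2, β=7; u≡5, v≡1 (mod 8); ε(u)ε(v)=0·0, αω(v)=2·0, βω(u)=7·1; sum ≡ 1  ⇒  -1.
(a,b)_29: α=0, u≡17; β=1, v≡13 (mod 29); (17|29)=-1, (13|29)=+1; sign (−1)^0·-1^1·+1^0 = -1.
Ram(-3, 7714) = {2, 29}; no ℚ_2-point on the conic.

[2, 29]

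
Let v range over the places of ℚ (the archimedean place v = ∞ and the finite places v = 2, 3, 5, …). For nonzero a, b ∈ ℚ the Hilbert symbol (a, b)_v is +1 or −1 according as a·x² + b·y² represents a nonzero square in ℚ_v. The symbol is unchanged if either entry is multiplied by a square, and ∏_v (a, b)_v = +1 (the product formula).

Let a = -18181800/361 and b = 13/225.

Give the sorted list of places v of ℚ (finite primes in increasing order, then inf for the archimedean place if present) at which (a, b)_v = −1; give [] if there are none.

[2, 7, 13, 37]

Mod squares: a ≡ -20202, b ≡ 13. Check v ∈ {∞, 2, 3, 5, 7, 13, 19, 37}.
v=13: a=13^1·(≡7), b=13^1·(≡10) mod 13; (7|13)=-1, (10|13)=+1; (−1)^{1·1·6}·(-1)^1·(+1)^1 = -1.
v=5: a=5^2·(≡3), b=5^-2·(≡2) mod 5; (3|5)=-1, (2|5)=-1; (−1)^{2·-2·2}·(-1)^-2·(-1)^2 = +1.
v=19: a=19^-2·(≡3), b=19^0·(≡2) mod 19; (3|19)=-1, (2|19)=-1; (−1)^{-2·0·9}·(-1)^0·(-1)^-2 = +1.
v=∞: -20202 < 0 and 13 > 0  ⇒  (a,b)_∞ = +1.
v=3: a=3^3·(≡1), b=3^-2·(≡1) mod 3; (1|3)=+1, (1|3)=+1; (−1)^{3·-2·1}·(+1)^-2·(+1)^3 = +1.
v=7: a=7^1·(≡5), b=7^0·(≡6) mod 7; (5|7)=-1, (6|7)=-1; (−1)^{1·0·3}·(-1)^0·(-1)^1 = -1.
v=2: v_2(a)=3, v_2(b)=0; units ≡ 3, 5 (mod 8); ε·ε+αω+βω = 1·0+3·1+0·1 ≡ 1  ⇒  (a,b)_2 = -1.
v=37: a=37^1·(≡25), b=37^0·(≡29) mod 37; (25|37)=+1, (29|37)=-1; (−1)^{1·0·18}·(+1)^0·(-1)^1 = -1.
|Ram(-20202, 13)| = 4, even; anisotropic at {2, 7, 13, 37}.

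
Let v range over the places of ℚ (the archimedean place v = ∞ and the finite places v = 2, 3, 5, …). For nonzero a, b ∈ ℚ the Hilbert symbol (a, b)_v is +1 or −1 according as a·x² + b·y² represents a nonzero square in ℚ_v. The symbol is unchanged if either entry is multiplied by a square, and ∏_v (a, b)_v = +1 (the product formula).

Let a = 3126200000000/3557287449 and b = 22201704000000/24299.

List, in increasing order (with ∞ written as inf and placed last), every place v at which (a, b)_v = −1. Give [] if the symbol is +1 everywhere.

[2, 29]

Mod squares: a ≡ 638, b ≡ 138446. Check v ∈ {∞, 2, 3, 5, 7, 11, 29, 31, 47}.
v=11: a=11^1·(≡4), b=11^-1·(≡7) mod 11; (4|11)=+1, (7|11)=-1; (−1)^{1·-1·5}·(+1)^-1·(-1)^1 = +1.
v=7: a=7^2·(≡1), b=7^3·(≡3) mod 7; (1|7)=+1, (3|7)=-1; (−1)^{2·3·3}·(+1)^3·(-1)^2 = +1.
v=5: a=5^8·(≡3), b=5^6·(≡4) mod 5; (3|5)=-1, (4|5)=+1; (−1)^{8·6·2}·(-1)^6·(+1)^8 = +1.
v=∞: 638 > 0 and 138446 > 0  ⇒  (a,b)_∞ = +1.
v=29: a=29^1·(≡23), b=29^1·(≡2) mod 29; (23|29)=+1, (2|29)=-1; (−1)^{1·1·14}·(+1)^1·(-1)^1 = -1.
v=47: a=47^-4·(≡2), b=47^-2·(≡43) mod 47; (2|47)=+1, (43|47)=-1; (−1)^{-4·-2·23}·(+1)^-2·(-1)^-4 = +1.
v=2: v_2(a)=9, v_2(b)=9; units ≡ 7, 7 (mod 8); ε·ε+αω+βω = 1·1+9·0+9·0 ≡ 1  ⇒  (a,b)_2 = -1.
v=3: a=3^-6·(≡2), b=3^2·(≡2) mod 3; (2|3)=-1, (2|3)=-1; (−1)^{-6·2·1}·(-1)^2·(-1)^-6 = +1.
v=31: a=31^0·(≡10), b=31^1·(≡16) mod 31; (10|31)=+1, (16|31)=+1; (−1)^{0·1·15}·(+1)^1·(+1)^0 = +1.
|Ram(638, 138446)| = 2, even; anisotropic at {2, 29}.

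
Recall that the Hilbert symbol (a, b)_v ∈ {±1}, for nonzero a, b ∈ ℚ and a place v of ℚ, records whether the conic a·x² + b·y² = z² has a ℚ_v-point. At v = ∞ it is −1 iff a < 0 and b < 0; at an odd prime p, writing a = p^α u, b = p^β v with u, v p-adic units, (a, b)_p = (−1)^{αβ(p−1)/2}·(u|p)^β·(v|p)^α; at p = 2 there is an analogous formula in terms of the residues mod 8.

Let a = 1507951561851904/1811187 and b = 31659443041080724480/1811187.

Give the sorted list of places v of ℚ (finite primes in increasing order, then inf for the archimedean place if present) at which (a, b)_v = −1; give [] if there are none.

[3, 5, 17, 19]

Mod squares: a ≡ 3, b ≡ 62985. Check v ∈ {∞, 2, 3, 5, 7, 13, 17, 19, 37}.
v=5: a=5^0·(≡2), b=5^1·(≡3) mod 5; (2|5)=-1, (3|5)=-1; (−1)^{0·1·2}·(-1)^1·(-1)^0 = -1.
v=19: a=19^2·(≡15), b=19^3·(≡7) mod 19; (15|19)=-1, (7|19)=+1; (−1)^{2·3·9}·(-1)^3·(+1)^2 = -1.
v=∞: 3 > 0 and 62985 > 0  ⇒  (a,b)_∞ = +1.
v=13: a=13^2·(≡9), b=13^3·(≡1) mod 13; (9|13)=+1, (1|13)=+1; (−1)^{2·3·6}·(+1)^3·(+1)^2 = +1.
v=37: a=37^-2·(≡4), b=37^-2·(≡27) mod 37; (4|37)=+1, (27|37)=+1; (−1)^{-2·-2·18}·(+1)^-2·(+1)^-2 = +1.
v=7: a=7^-2·(≡5), b=7^-2·(≡3) mod 7; (5|7)=-1, (3|7)=-1; (−1)^{-2·-2·3}·(-1)^-2·(-1)^-2 = +1.
v=17: a=17^6·(≡5), b=17^7·(≡4) mod 17; (5|17)=-1, (4|17)=+1; (−1)^{6·7·8}·(-1)^7·(+1)^6 = -1.
v=3: a=3^-3·(≡1), b=3^-3·(≡1) mod 3; (1|3)=+1, (1|3)=+1; (−1)^{-3·-3·1}·(+1)^-3·(+1)^-3 = -1.
v=2: v_2(a)=10, v_2(b)=10; units ≡ 3, 1 (mod 8); ε·ε+αω+βω = 1·0+10·0+10·1 ≡ 0  ⇒  (a,b)_2 = +1.
|Ram(3, 62985)| = 4, even; anisotropic at {3, 5, 17, 19}.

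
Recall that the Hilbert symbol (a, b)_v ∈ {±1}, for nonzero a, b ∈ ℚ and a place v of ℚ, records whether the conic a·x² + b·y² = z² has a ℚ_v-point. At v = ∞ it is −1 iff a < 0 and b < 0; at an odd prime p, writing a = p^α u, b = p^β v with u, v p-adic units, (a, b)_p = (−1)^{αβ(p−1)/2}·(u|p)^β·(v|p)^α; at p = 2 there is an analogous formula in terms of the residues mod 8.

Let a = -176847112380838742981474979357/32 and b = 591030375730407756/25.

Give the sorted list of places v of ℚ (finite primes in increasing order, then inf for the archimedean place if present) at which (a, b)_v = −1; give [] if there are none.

Mod squares: a ≡ -27434, b ≡ 13299. Check v ∈ {∞, 2, 3, 5, 11, 13, 29, 31, 43}.
v=11: a=11^5·(≡1), b=11^3·(≡8) mod 11; (1|11)=+1, (8|11)=-1; (−1)^{5·3·5}·(+1)^3·(-1)^5 = +1.
v=5: a=5^0·(≡4), b=5^-2·(≡1) mod 5; (4|5)=+1, (1|5)=+1; (−1)^{0·-2·2}·(+1)^-2·(+1)^0 = +1.
v=31: a=31^2·(≡28), b=31^1·(≡26) mod 31; (28|31)=+1, (26|31)=-1; (−1)^{2·1·15}·(+1)^1·(-1)^2 = +1.
v=3: a=3^20·(≡1), b=3^11·(≡2) mod 3; (1|3)=+1, (2|3)=-1; (−1)^{20·11·1}·(+1)^11·(-1)^20 = +1.
v=43: a=43^3·(≡26), b=43^2·(≡3) mod 43; (26|43)=-1, (3|43)=-1; (−1)^{3·2·21}·(-1)^2·(-1)^3 = -1.
v=∞: -27434 < 0 and 13299 > 0  ⇒  (a,b)_∞ = +1.
v=13: a=13^2·(≡9), b=13^1·(≡10) mod 13; (9|13)=+1, (10|13)=+1; (−1)^{2·1·6}·(+1)^1·(+1)^2 = +1.
v=2: v_2(a)=-5, v_2(b)=2; units ≡ 3, 3 (mod 8); ε·ε+αω+βω = 1·1+-5·1+2·1 ≡ 0  ⇒  (a,b)_2 = +1.
v=29: a=29^3·(≡8), b=29^2·(≡17) mod 29; (8|29)=-1, (17|29)=-1; (−1)^{3·2·14}·(-1)^2·(-1)^3 = -1.
Ram(-27434, 13299) = {29, 43}; no ℚ_29-point on the conic.

[29, 43]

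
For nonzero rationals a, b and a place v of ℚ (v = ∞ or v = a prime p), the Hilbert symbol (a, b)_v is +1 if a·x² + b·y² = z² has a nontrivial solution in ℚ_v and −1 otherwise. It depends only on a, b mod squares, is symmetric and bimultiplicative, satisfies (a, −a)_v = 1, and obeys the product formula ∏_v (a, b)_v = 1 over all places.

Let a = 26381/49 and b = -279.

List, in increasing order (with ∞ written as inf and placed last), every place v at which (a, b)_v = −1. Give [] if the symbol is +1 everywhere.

(a, b) ≡ (26381, -31) mod (ℚ^×)²; places V = {2, 3, 7, 23, 31, 37, ∞}.
(a,b)_37: α=1, u≡7; β=0, v≡17 (mod 37); (7|37)=+1, (17|37)=-1; sign (−1)^0·+1^0·-1^1 = -1.
(a,b)_31: α=1, u≡18; β=1, v≡22 (mod 31); (18|31)=+1, (22|31)=-1; sign (−1)^1·+1^1·-1^1 = +1.
(a,b)_∞: sgn(26381)=+, sgn(-31)=−, so +1.
(a,b)_7: α=-2, u≡5; β=0, v≡1 (mod 7); (5|7)=-1, (1|7)=+1; sign (−1)^0·-1^0·+1^-2 = +1.
(a,b)_3: α=0, u≡2; β=2, v≡2 (mod 3); (2|3)=-1, (2|3)=-1; sign (−1)^0·-1^2·-1^0 = +1.
(a,b)_2: α=0, β=0; u≡5, v≡1 (mod 8); ε(u)ε(v)=0·0, αω(v)=0·0, βω(u)=0·1; sum ≡ 0  ⇒  +1.
(a,b)_23: α=1, u≡22; β=0, v≡20 (mod 23); (22|23)=-1, (20|23)=-1; sign (−1)^0·-1^0·-1^1 = -1.
(26381, -31 / ℚ) ramifies at {23, 37}: a division algebra.

[23, 37]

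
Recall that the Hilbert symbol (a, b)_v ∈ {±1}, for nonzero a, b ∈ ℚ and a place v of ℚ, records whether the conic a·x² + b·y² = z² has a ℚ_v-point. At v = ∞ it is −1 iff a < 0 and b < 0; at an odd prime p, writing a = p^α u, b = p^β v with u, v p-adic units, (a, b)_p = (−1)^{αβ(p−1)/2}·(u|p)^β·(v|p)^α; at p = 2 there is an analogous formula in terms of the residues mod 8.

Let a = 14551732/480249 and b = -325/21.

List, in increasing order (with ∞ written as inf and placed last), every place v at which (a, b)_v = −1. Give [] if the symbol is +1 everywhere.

(a, b) ≡ (13, -273) mod (ℚ^×)²; places V = {2, 3, 5, 7, 11, 13, 23, ∞}.
(a,b)_2: α=2, β=0; u≡5, v≡7 (mod 8); ε(u)ε(v)=0·1, αω(v)=2·0, βω(u)=0·1; sum ≡ 0  ⇒  +1.
(a,b)_23: α=4, u≡16; β=0, v≡13 (mod 23); (16|23)=+1, (13|23)=+1; sign (−1)^0·+1^0·+1^4 = +1.
(a,b)_3: α=-4, u≡1; β=-1, v≡2 (mod 3); (1|3)=+1, (2|3)=-1; sign (−1)^0·+1^-1·-1^-4 = +1.
(a,b)_13: α=1, u≡4; β=1, v≡5 (mod 13); (4|13)=+1, (5|13)=-1; sign (−1)^0·+1^1·-1^1 = -1.
(a,b)_11: α=-2, u≡7; β=0, v≡6 (mod 11); (7|11)=-1, (6|11)=-1; sign (−1)^0·-1^0·-1^-2 = +1.
(a,b)_7: α=-2, u≡6; β=-1, v≡6 (mod 7); (6|7)=-1, (6|7)=-1; sign (−1)^0·-1^-1·-1^-2 = -1.
(a,b)_∞: sgn(13)=+, sgn(-273)=−, so +1.
(a,b)_5: α=0, u≡3; β=2, v≡2 (mod 5); (3|5)=-1, (2|5)=-1; sign (−1)^0·-1^2·-1^0 = +1.
|Ram(13, -273)| = 2, even; anisotropic at {7, 13}.

[7, 13]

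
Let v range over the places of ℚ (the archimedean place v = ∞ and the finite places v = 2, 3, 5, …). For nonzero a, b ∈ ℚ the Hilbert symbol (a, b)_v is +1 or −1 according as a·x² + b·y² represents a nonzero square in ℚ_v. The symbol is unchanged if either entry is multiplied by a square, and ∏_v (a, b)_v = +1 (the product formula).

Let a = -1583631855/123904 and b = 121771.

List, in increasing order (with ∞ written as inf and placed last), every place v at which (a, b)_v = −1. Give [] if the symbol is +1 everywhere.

Mod squares: a ≡ -608855, b ≡ 121771. Check v ∈ {∞, 2, 3, 5, 11, 13, 17, 19, 29}.
v=3: a=3^2·(≡1), b=3^0·(≡1) mod 3; (1|3)=+1, (1|3)=+1; (−1)^{2·0·1}·(+1)^0·(+1)^2 = +1.
v=19: a=19^1·(≡12), b=19^1·(≡6) mod 19; (12|19)=-1, (6|19)=+1; (−1)^{1·1·9}·(-1)^1·(+1)^1 = +1.
v=29: a=29^1·(≡23), b=29^1·(≡23) mod 29; (23|29)=+1, (23|29)=+1; (−1)^{1·1·14}·(+1)^1·(+1)^1 = +1.
v=17: a=17^3·(≡13), b=17^1·(≡6) mod 17; (13|17)=+1, (6|17)=-1; (−1)^{3·1·8}·(+1)^1·(-1)^3 = -1.
v=5: a=5^1·(≡1), b=5^0·(≡1) mod 5; (1|5)=+1, (1|5)=+1; (−1)^{1·0·2}·(+1)^0·(+1)^1 = +1.
v=13: a=13^1·(≡4), b=13^1·(≡7) mod 13; (4|13)=+1, (7|13)=-1; (−1)^{1·1·6}·(+1)^1·(-1)^1 = -1.
v=∞: -608855 < 0 and 121771 > 0  ⇒  (a,b)_∞ = +1.
v=11: a=11^-2·(≡8), b=11^0·(≡1) mod 11; (8|11)=-1, (1|11)=+1; (−1)^{-2·0·5}·(-1)^0·(+1)^-2 = +1.
v=2: v_2(a)=-10, v_2(b)=0; units ≡ 1, 3 (mod 8); ε·ε+αω+βω = 0·1+-10·1+0·0 ≡ 0  ⇒  (a,b)_2 = +1.
|Ram(-608855, 121771)| = 2, even; anisotropic at {13, 17}.

[13, 17]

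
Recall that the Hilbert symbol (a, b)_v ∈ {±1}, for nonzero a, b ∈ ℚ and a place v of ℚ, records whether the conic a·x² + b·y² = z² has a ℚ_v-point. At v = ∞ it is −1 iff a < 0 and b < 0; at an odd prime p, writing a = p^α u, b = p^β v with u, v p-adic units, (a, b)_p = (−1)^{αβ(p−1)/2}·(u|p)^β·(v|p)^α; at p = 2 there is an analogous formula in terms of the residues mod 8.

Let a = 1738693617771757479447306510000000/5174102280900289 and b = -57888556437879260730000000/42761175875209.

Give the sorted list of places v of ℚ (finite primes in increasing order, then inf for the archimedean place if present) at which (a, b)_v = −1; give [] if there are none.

Mod squares: a ≡ 2990, b ≡ -7130. Check v ∈ {∞, 2, 3, 5, 7, 11, 13, 17, 23, 31}.
v=17: a=17^-6·(≡2), b=17^-6·(≡11) mod 17; (2|17)=+1, (11|17)=-1; (−1)^{-6·-6·8}·(+1)^-6·(-1)^-6 = +1.
v=31: a=31^4·(≡2), b=31^3·(≡2) mod 31; (2|31)=+1, (2|31)=+1; (−1)^{4·3·15}·(+1)^3·(+1)^4 = +1.
v=∞: 2990 > 0 and -7130 < 0  ⇒  (a,b)_∞ = +1.
v=23: a=23^1·(≡21), b=23^1·(≡18) mod 23; (21|23)=-1, (18|23)=+1; (−1)^{1·1·11}·(-1)^1·(+1)^1 = +1.
v=7: a=7^6·(≡4), b=7^4·(≡6) mod 7; (4|7)=+1, (6|7)=-1; (−1)^{6·4·3}·(+1)^4·(-1)^6 = +1.
v=11: a=11^-8·(≡1), b=11^-6·(≡9) mod 11; (1|11)=+1, (9|11)=+1; (−1)^{-8·-6·5}·(+1)^-6·(+1)^-8 = +1.
v=2: v_2(a)=7, v_2(b)=7; units ≡ 7, 3 (mod 8); ε·ε+αω+βω = 1·1+7·1+7·0 ≡ 0  ⇒  (a,b)_2 = +1.
v=5: a=5^7·(≡2), b=5^7·(≡4) mod 5; (2|5)=-1, (4|5)=+1; (−1)^{7·7·2}·(-1)^7·(+1)^7 = -1.
v=13: a=13^9·(≡4), b=13^6·(≡11) mod 13; (4|13)=+1, (11|13)=-1; (−1)^{9·6·6}·(+1)^6·(-1)^9 = -1.
v=3: a=3^8·(≡2), b=3^6·(≡1) mod 3; (2|3)=-1, (1|3)=+1; (−1)^{8·6·1}·(-1)^6·(+1)^8 = +1.
|Ram(2990, -7130)| = 2, even; anisotropic at {5, 13}.

[5, 13]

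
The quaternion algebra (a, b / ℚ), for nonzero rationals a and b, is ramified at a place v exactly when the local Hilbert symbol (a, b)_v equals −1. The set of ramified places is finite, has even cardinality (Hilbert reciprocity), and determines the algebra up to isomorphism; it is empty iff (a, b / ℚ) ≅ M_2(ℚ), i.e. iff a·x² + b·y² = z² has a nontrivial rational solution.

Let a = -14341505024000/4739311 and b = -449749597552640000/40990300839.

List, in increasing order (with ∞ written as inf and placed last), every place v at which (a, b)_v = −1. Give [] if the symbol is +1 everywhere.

[2, 29, 31, inf]

Mod squares: a ≡ -346115, b ≡ -138446. Check v ∈ {∞, 2, 3, 5, 7, 11, 17, 23, 29, 31}.
v=31: a=31^-1·(≡27), b=31^-3·(≡26) mod 31; (27|31)=-1, (26|31)=-1; (−1)^{-1·-3·15}·(-1)^-3·(-1)^-1 = -1.
v=5: a=5^3·(≡3), b=5^4·(≡4) mod 5; (3|5)=-1, (4|5)=+1; (−1)^{3·4·2}·(-1)^4·(+1)^3 = +1.
v=17: a=17^-2·(≡12), b=17^-2·(≡15) mod 17; (12|17)=-1, (15|17)=+1; (−1)^{-2·-2·8}·(-1)^-2·(+1)^-2 = +1.
v=23: a=23^-2·(≡16), b=23^-2·(≡15) mod 23; (16|23)=+1, (15|23)=-1; (−1)^{-2·-2·11}·(+1)^-2·(-1)^-2 = +1.
v=11: a=11^1·(≡2), b=11^1·(≡3) mod 11; (2|11)=-1, (3|11)=+1; (−1)^{1·1·5}·(-1)^1·(+1)^1 = +1.
v=7: a=7^3·(≡3), b=7^5·(≡4) mod 7; (3|7)=-1, (4|7)=+1; (−1)^{3·5·3}·(-1)^5·(+1)^3 = +1.
v=2: v_2(a)=20, v_2(b)=27; units ≡ 5, 1 (mod 8); ε·ε+αω+βω = 0·0+20·0+27·1 ≡ 1  ⇒  (a,b)_2 = -1.
v=3: a=3^0·(≡1), b=3^-2·(≡1) mod 3; (1|3)=+1, (1|3)=+1; (−1)^{0·-2·1}·(+1)^-2·(+1)^0 = +1.
v=∞: -346115 < 0 and -138446 < 0  ⇒  (a,b)_∞ = -1.
v=29: a=29^1·(≡5), b=29^1·(≡12) mod 29; (5|29)=+1, (12|29)=-1; (−1)^{1·1·14}·(+1)^1·(-1)^1 = -1.
Ram(-346115, -138446) = {2, 29, 31, ∞}; no ℚ_2-point on the conic.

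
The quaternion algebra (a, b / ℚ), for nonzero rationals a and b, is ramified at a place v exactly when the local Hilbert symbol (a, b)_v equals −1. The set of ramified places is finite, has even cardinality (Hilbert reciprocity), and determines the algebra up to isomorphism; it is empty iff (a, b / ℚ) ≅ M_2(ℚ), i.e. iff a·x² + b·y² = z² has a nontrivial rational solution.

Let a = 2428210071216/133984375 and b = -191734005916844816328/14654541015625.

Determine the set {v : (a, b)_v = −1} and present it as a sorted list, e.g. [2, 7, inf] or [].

(a, b) ≡ (133, -2) mod (ℚ^×)²; places V = {2, 3, 5, 7, 19, 31, ∞}.
(a,b)_19: α=1, u≡17; β=2, v≡4 (mod 19); (17|19)=+1, (4|19)=+1; sign (−1)^0·+1^2·+1^1 = +1.
(a,b)_∞: sgn(133)=+, sgn(-2)=−, so +1.
(a,b)_31: α=6, u≡20; β=10, v≡17 (mod 31); (20|31)=+1, (17|31)=-1; sign (−1)^0·+1^10·-1^6 = +1.
(a,b)_3: α=2, u≡1; β=4, v≡1 (mod 3); (1|3)=+1, (1|3)=+1; sign (−1)^0·+1^4·+1^2 = +1.
(a,b)_2: α=4, β=3; u≡5, v≡7 (mod 8); ε(u)ε(v)=0·1, αω(v)=4·0, βω(u)=3·1; sum ≡ 1  ⇒  -1.
(a,b)_5: α=-8, u≡2; β=-14, v≡2 (mod 5); (2|5)=-1, (2|5)=-1; sign (−1)^0·-1^-14·-1^-8 = +1.
(a,b)_7: α=-3, u≡5; β=-4, v≡5 (mod 7); (5|7)=-1, (5|7)=-1; sign (−1)^0·-1^-4·-1^-3 = -1.
(133, -2 / ℚ) ramifies at {2, 7}: a division algebra.

[2, 7]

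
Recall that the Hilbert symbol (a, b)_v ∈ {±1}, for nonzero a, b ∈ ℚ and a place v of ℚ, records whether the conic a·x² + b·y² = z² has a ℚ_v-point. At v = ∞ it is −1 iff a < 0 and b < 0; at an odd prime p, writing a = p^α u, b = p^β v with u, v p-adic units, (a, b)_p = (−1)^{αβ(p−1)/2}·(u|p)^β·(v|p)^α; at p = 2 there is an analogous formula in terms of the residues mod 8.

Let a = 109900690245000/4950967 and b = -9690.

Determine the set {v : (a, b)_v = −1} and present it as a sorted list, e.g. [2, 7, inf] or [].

[3, 7, 17, 19]

(a, b) ≡ (14, -9690) mod (ℚ^×)²; places V = {2, 3, 5, 7, 17, 19, 29, ∞}.
(a,b)_5: α=4, u≡1; β=1, v≡2 (mod 5); (1|5)=+1, (2|5)=-1; sign (−1)^0·+1^1·-1^4 = +1.
(a,b)_3: α=6, u≡2; β=1, v≡1 (mod 3); (2|3)=-1, (1|3)=+1; sign (−1)^0·-1^1·+1^6 = -1.
(a,b)_∞: sgn(14)=+, sgn(-9690)=−, so +1.
(a,b)_17: α=4, u≡3; β=1, v≡8 (mod 17); (3|17)=-1, (8|17)=+1; sign (−1)^0·-1^1·+1^4 = -1.
(a,b)_19: α=2, u≡8; β=1, v≡3 (mod 19); (8|19)=-1, (3|19)=-1; sign (−1)^0·-1^1·-1^2 = -1.
(a,b)_7: α=-1, u≡4; β=0, v≡5 (mod 7); (4|7)=+1, (5|7)=-1; sign (−1)^0·+1^0·-1^-1 = -1.
(a,b)_2: α=3, β=1; u≡7, v≡3 (mod 8); ε(u)ε(v)=1·1, αω(v)=3·1, βω(u)=1·0; sum ≡ 0  ⇒  +1.
(a,b)_29: α=-4, u≡27; β=0, v≡25 (mod 29); (27|29)=-1, (25|29)=+1; sign (−1)^0·-1^0·+1^-4 = +1.
Ram(14, -9690) = {3, 7, 17, 19}; no ℚ_3-point on the conic.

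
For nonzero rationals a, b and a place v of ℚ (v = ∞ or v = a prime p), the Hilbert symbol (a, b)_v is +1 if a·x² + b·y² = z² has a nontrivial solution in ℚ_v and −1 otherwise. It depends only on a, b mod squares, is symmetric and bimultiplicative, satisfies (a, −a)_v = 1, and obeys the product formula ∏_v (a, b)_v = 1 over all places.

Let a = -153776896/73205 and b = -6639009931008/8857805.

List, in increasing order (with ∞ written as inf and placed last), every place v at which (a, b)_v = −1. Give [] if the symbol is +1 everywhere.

[5, 13, 23, inf]

Mod squares: a ≡ -61295, b ≡ -115. Check v ∈ {∞, 2, 3, 5, 7, 11, 13, 23, 41}.
v=2: v_2(a)=8, v_2(b)=8; units ≡ 1, 5 (mod 8); ε·ε+αω+βω = 0·0+8·1+8·0 ≡ 0  ⇒  (a,b)_2 = +1.
v=7: a=7^2·(≡1), b=7^2·(≡2) mod 7; (1|7)=+1, (2|7)=+1; (−1)^{2·2·3}·(+1)^2·(+1)^2 = +1.
v=11: a=11^-4·(≡7), b=11^-6·(≡8) mod 11; (7|11)=-1, (8|11)=-1; (−1)^{-4·-6·5}·(-1)^-6·(-1)^-4 = +1.
v=41: a=41^1·(≡34), b=41^2·(≡16) mod 41; (34|41)=-1, (16|41)=+1; (−1)^{1·2·20}·(-1)^2·(+1)^1 = +1.
v=∞: -61295 < 0 and -115 < 0  ⇒  (a,b)_∞ = -1.
v=3: a=3^0·(≡1), b=3^4·(≡2) mod 3; (1|3)=+1, (2|3)=-1; (−1)^{0·4·1}·(+1)^4·(-1)^0 = +1.
v=5: a=5^-1·(≡4), b=5^-1·(≡2) mod 5; (4|5)=+1, (2|5)=-1; (−1)^{-1·-1·2}·(+1)^-1·(-1)^-1 = -1.
v=23: a=23^1·(≡9), b=23^1·(≡3) mod 23; (9|23)=+1, (3|23)=+1; (−1)^{1·1·11}·(+1)^1·(+1)^1 = -1.
v=13: a=13^1·(≡10), b=13^2·(≡2) mod 13; (10|13)=+1, (2|13)=-1; (−1)^{1·2·6}·(+1)^2·(-1)^1 = -1.
|Ram(-61295, -115)| = 4, even; anisotropic at {5, 13, 23, ∞}.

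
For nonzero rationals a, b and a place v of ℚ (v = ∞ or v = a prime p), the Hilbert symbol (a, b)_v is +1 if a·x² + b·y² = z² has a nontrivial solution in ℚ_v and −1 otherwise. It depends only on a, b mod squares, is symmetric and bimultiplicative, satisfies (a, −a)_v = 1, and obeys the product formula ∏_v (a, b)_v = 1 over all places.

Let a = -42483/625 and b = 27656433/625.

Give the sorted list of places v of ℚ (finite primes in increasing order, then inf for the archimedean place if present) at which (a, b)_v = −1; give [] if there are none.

[]

Mod squares: a ≡ -3, b ≡ 217. Check v ∈ {∞, 2, 3, 5, 7, 17, 31}.
v=2: v_2(a)=0, v_2(b)=0; units ≡ 5, 1 (mod 8); ε·ε+αω+βω = 0·0+0·0+0·1 ≡ 0  ⇒  (a,b)_2 = +1.
v=7: a=7^2·(≡4), b=7^3·(≡6) mod 7; (4|7)=+1, (6|7)=-1; (−1)^{2·3·3}·(+1)^3·(-1)^2 = +1.
v=17: a=17^2·(≡7), b=17^2·(≡16) mod 17; (7|17)=-1, (16|17)=+1; (−1)^{2·2·8}·(-1)^2·(+1)^2 = +1.
v=∞: -3 < 0 and 217 > 0  ⇒  (a,b)_∞ = +1.
v=3: a=3^1·(≡2), b=3^2·(≡1) mod 3; (2|3)=-1, (1|3)=+1; (−1)^{1·2·1}·(-1)^2·(+1)^1 = +1.
v=5: a=5^-4·(≡2), b=5^-4·(≡3) mod 5; (2|5)=-1, (3|5)=-1; (−1)^{-4·-4·2}·(-1)^-4·(-1)^-4 = +1.
v=31: a=31^0·(≡16), b=31^1·(≡5) mod 31; (16|31)=+1, (5|31)=+1; (−1)^{0·1·15}·(+1)^1·(+1)^0 = +1.
Ram(a, b) = ∅: the form -3·x² + 217·y² − z² is isotropic over every ℚ_v, so by Hasse–Minkowski it is isotropic over ℚ.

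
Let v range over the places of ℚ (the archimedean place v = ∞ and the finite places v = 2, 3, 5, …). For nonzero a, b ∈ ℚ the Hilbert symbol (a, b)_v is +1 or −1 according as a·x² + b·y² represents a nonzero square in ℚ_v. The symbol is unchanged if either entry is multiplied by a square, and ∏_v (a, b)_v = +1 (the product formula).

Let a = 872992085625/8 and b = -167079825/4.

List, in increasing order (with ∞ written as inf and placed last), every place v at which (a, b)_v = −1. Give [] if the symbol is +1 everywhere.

Mod squares: a ≡ 7106, b ≡ -17. Check v ∈ {∞, 2, 3, 5, 11, 17, 19}.
v=2: v_2(a)=-3, v_2(b)=-2; units ≡ 1, 7 (mod 8); ε·ε+αω+βω = 0·1+-3·0+-2·0 ≡ 0  ⇒  (a,b)_2 = +1.
v=17: a=17^1·(≡7), b=17^1·(≡9) mod 17; (7|17)=-1, (9|17)=+1; (−1)^{1·1·8}·(-1)^1·(+1)^1 = -1.
v=3: a=3^2·(≡2), b=3^2·(≡1) mod 3; (2|3)=-1, (1|3)=+1; (−1)^{2·2·1}·(-1)^2·(+1)^2 = +1.
v=∞: 7106 > 0 and -17 < 0  ⇒  (a,b)_∞ = +1.
v=11: a=11^3·(≡7), b=11^2·(≡4) mod 11; (7|11)=-1, (4|11)=+1; (−1)^{3·2·5}·(-1)^2·(+1)^3 = +1.
v=5: a=5^4·(≡4), b=5^2·(≡3) mod 5; (4|5)=+1, (3|5)=-1; (−1)^{4·2·2}·(+1)^2·(-1)^4 = +1.
v=19: a=19^3·(≡14), b=19^2·(≡18) mod 19; (14|19)=-1, (18|19)=-1; (−1)^{3·2·9}·(-1)^2·(-1)^3 = -1.
(7106, -17 / ℚ) ramifies at {17, 19}: a division algebra.

[17, 19]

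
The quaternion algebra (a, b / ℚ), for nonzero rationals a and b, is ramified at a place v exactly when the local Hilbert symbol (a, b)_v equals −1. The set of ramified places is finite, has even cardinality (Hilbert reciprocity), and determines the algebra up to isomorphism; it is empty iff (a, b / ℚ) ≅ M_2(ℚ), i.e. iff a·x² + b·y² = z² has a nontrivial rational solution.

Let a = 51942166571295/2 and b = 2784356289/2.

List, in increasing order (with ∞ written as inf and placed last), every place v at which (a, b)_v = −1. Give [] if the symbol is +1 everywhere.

Mod squares: a ≡ 37310, b ≡ 2. Check v ∈ {∞, 2, 3, 5, 7, 11, 13, 41}.
v=7: a=7^1·(≡6), b=7^0·(≡4) mod 7; (6|7)=-1, (4|7)=+1; (−1)^{1·0·3}·(-1)^0·(+1)^1 = +1.
v=11: a=11^2·(≡5), b=11^2·(≡6) mod 11; (5|11)=+1, (6|11)=-1; (−1)^{2·2·5}·(+1)^2·(-1)^2 = +1.
v=∞: 37310 > 0 and 2 > 0  ⇒  (a,b)_∞ = +1.
v=13: a=13^3·(≡3), b=13^2·(≡11) mod 13; (3|13)=+1, (11|13)=-1; (−1)^{3·2·6}·(+1)^2·(-1)^3 = -1.
v=2: v_2(a)=-1, v_2(b)=-1; units ≡ 7, 1 (mod 8); ε·ε+αω+βω = 1·0+-1·0+-1·0 ≡ 0  ⇒  (a,b)_2 = +1.
v=5: a=5^1·(≡2), b=5^0·(≡2) mod 5; (2|5)=-1, (2|5)=-1; (−1)^{1·0·2}·(-1)^0·(-1)^1 = -1.
v=41: a=41^3·(≡20), b=41^2·(≡5) mod 41; (20|41)=+1, (5|41)=+1; (−1)^{3·2·20}·(+1)^2·(+1)^3 = +1.
v=3: a=3^4·(≡2), b=3^4·(≡2) mod 3; (2|3)=-1, (2|3)=-1; (−1)^{4·4·1}·(-1)^4·(-1)^4 = +1.
(37310, 2 / ℚ) ramifies at {5, 13}: a division algebra.

[5, 13]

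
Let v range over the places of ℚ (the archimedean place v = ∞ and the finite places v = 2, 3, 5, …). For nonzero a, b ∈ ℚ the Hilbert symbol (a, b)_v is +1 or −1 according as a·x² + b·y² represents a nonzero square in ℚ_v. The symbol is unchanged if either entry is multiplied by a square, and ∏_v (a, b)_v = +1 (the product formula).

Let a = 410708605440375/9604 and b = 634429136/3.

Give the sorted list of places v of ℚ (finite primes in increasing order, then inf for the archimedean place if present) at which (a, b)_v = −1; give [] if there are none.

[2, 3, 5, 31]

(a, b) ≡ (15, 1023) mod (ℚ^×)²; places V = {2, 3, 5, 7, 11, 31, ∞}.
(a,b)_11: α=4, u≡9; β=3, v≡5 (mod 11); (9|11)=+1, (5|11)=+1; sign (−1)^0·+1^3·+1^4 = +1.
(a,b)_3: α=5, u≡2; β=-1, v≡2 (mod 3); (2|3)=-1, (2|3)=-1; sign (−1)^1·-1^-1·-1^5 = -1.
(a,b)_5: α=3, u≡2; β=0, v≡2 (mod 5); (2|5)=-1, (2|5)=-1; sign (−1)^0·-1^0·-1^3 = -1.
(a,b)_∞: sgn(15)=+, sgn(1023)=+, so +1.
(a,b)_2: α=-2, β=4; u≡7, v≡7 (mod 8); ε(u)ε(v)=1·1, αω(v)=-2·0, βω(u)=4·0; sum ≡ 1  ⇒  -1.
(a,b)_7: α=-4, u≡1; β=0, v≡4 (mod 7); (1|7)=+1, (4|7)=+1; sign (−1)^0·+1^0·+1^-4 = +1.
(a,b)_31: α=4, u≡23; β=3, v≡10 (mod 31); (23|31)=-1, (10|31)=+1; sign (−1)^0·-1^3·+1^4 = -1.
(15, 1023 / ℚ) ramifies at {2, 3, 5, 31}: a division algebra.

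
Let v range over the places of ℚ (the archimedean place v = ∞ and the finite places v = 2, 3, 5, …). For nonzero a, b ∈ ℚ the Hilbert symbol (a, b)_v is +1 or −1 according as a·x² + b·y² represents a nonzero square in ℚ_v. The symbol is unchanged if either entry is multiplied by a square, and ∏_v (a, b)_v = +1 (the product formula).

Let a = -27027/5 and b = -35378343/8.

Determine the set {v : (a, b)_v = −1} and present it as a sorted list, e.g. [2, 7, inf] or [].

[3, inf]

Mod squares: a ≡ -15015, b ≡ -1326. Check v ∈ {∞, 2, 3, 5, 7, 11, 13, 17}.
v=13: a=13^1·(≡8), b=13^1·(≡6) mod 13; (8|13)=-1, (6|13)=-1; (−1)^{1·1·6}·(-1)^1·(-1)^1 = +1.
v=3: a=3^3·(≡2), b=3^3·(≡2) mod 3; (2|3)=-1, (2|3)=-1; (−1)^{3·3·1}·(-1)^3·(-1)^3 = -1.
v=∞: -15015 < 0 and -1326 < 0  ⇒  (a,b)_∞ = -1.
v=7: a=7^1·(≡2), b=7^2·(≡1) mod 7; (2|7)=+1, (1|7)=+1; (−1)^{1·2·3}·(+1)^2·(+1)^1 = +1.
v=2: v_2(a)=0, v_2(b)=-3; units ≡ 1, 1 (mod 8); ε·ε+αω+βω = 0·0+0·0+-3·0 ≡ 0  ⇒  (a,b)_2 = +1.
v=11: a=11^1·(≡8), b=11^2·(≡1) mod 11; (8|11)=-1, (1|11)=+1; (−1)^{1·2·5}·(-1)^2·(+1)^1 = +1.
v=5: a=5^-1·(≡3), b=5^0·(≡4) mod 5; (3|5)=-1, (4|5)=+1; (−1)^{-1·0·2}·(-1)^0·(+1)^-1 = +1.
v=17: a=17^0·(≡4), b=17^1·(≡14) mod 17; (4|17)=+1, (14|17)=-1; (−1)^{0·1·8}·(+1)^1·(-1)^0 = +1.
|Ram(-15015, -1326)| = 2, even; anisotropic at {3, ∞}.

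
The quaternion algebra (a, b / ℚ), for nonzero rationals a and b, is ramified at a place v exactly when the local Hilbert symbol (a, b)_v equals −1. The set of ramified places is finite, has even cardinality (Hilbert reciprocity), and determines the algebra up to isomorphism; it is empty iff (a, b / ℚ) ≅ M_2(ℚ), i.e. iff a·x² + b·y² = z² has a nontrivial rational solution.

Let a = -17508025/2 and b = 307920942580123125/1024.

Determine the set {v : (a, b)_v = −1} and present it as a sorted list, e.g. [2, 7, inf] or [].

[2, 19, 29, 31]

(a, b) ≡ (-1400642, 37) mod (ℚ^×)²; places V = {2, 3, 5, 11, 19, 29, 31, 37, 41, ∞}.
(a,b)_3: α=0, u≡1; β=4, v≡1 (mod 3); (1|3)=+1, (1|3)=+1; sign (−1)^0·+1^4·+1^0 = +1.
(a,b)_31: α=1, u≡7; β=2, v≡15 (mod 31); (7|31)=+1, (15|31)=-1; sign (−1)^0·+1^2·-1^1 = -1.
(a,b)_37: α=0, u≡21; β=1, v≡21 (mod 37); (21|37)=+1, (21|37)=+1; sign (−1)^0·+1^1·+1^0 = +1.
(a,b)_19: α=1, u≡3; β=0, v≡3 (mod 19); (3|19)=-1, (3|19)=-1; sign (−1)^0·-1^0·-1^1 = -1.
(a,b)_29: α=1, u≡13; β=2, v≡15 (mod 29); (13|29)=+1, (15|29)=-1; sign (−1)^0·+1^2·-1^1 = -1.
(a,b)_2: α=-1, β=-10; u≡7, v≡5 (mod 8); ε(u)ε(v)=1·0, αω(v)=-1·1, βω(u)=-10·0; sum ≡ 1  ⇒  -1.
(a,b)_5: α=2, u≡2; β=4, v≡3 (mod 5); (2|5)=-1, (3|5)=-1; sign (−1)^0·-1^4·-1^2 = +1.
(a,b)_∞: sgn(-1400642)=−, sgn(37)=+, so +1.
(a,b)_11: α=0, u≡2; β=2, v≡4 (mod 11); (2|11)=-1, (4|11)=+1; sign (−1)^0·-1^2·+1^0 = +1.
(a,b)_41: α=1, u≡36; β=2, v≡23 (mod 41); (36|41)=+1, (23|41)=+1; sign (−1)^0·+1^2·+1^1 = +1.
|Ram(-1400642, 37)| = 4, even; anisotropic at {2, 19, 29, 31}.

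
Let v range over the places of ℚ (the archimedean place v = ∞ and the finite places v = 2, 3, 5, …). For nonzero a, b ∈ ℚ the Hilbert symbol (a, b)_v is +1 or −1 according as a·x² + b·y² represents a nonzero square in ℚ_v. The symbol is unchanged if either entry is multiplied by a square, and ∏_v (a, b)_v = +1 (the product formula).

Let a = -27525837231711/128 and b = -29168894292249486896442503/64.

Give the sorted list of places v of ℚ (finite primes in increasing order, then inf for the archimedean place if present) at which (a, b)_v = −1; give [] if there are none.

Mod squares: a ≡ -768638, b ≡ -527. Check v ∈ {∞, 2, 3, 7, 13, 17, 31, 37, 47}.
v=13: a=13^3·(≡7), b=13^4·(≡11) mod 13; (7|13)=-1, (11|13)=-1; (−1)^{3·4·6}·(-1)^4·(-1)^3 = -1.
v=2: v_2(a)=-7, v_2(b)=-6; units ≡ 1, 1 (mod 8); ε·ε+αω+βω = 0·0+-7·0+-6·0 ≡ 0  ⇒  (a,b)_2 = +1.
v=37: a=37^1·(≡24), b=37^2·(≡25) mod 37; (24|37)=-1, (25|37)=+1; (−1)^{1·2·18}·(-1)^2·(+1)^1 = +1.
v=7: a=7^2·(≡4), b=7^4·(≡3) mod 7; (4|7)=+1, (3|7)=-1; (−1)^{2·4·3}·(+1)^4·(-1)^2 = +1.
v=∞: -768638 < 0 and -527 < 0  ⇒  (a,b)_∞ = -1.
v=17: a=17^1·(≡3), b=17^3·(≡11) mod 17; (3|17)=-1, (11|17)=-1; (−1)^{1·3·8}·(-1)^3·(-1)^1 = +1.
v=31: a=31^2·(≡16), b=31^5·(≡5) mod 31; (16|31)=+1, (5|31)=+1; (−1)^{2·5·15}·(+1)^5·(+1)^2 = +1.
v=3: a=3^2·(≡1), b=3^0·(≡1) mod 3; (1|3)=+1, (1|3)=+1; (−1)^{2·0·1}·(+1)^0·(+1)^2 = +1.
v=47: a=47^1·(≡21), b=47^2·(≡14) mod 47; (21|47)=+1, (14|47)=+1; (−1)^{1·2·23}·(+1)^2·(+1)^1 = +1.
(-768638, -527 / ℚ) ramifies at {13, ∞}: a division algebra.

[13, inf]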